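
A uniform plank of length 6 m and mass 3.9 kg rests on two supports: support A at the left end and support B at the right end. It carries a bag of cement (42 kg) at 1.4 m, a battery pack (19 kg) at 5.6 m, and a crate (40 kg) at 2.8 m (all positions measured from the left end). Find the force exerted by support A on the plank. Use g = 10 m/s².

R_A ≈ 568 N

About support B:
Beam weight: 3.9 × 10 = 39 N down at 3 m → arm 3 m, τ = 39 × 3 = 117 N·m counterclockwise.
Bag of cement: 42 × 10 = 420 N down at 1.4 m → arm 4.6 m, τ = 420 × 4.6 = 1932 N·m counterclockwise.
Battery pack: 19 × 10 = 190 N down at 5.6 m → arm 0.4 m, τ = 190 × 0.4 = 76 N·m counterclockwise.
Crate: 40 × 10 = 400 N down at 2.8 m → arm 3.2 m, τ = 400 × 3.2 = 1280 N·m counterclockwise.
Net load moment about support B = 3405 N·m counterclockwise.
Reaction R at support A is upward at 0 m, arm 6 m → moment R × 6 clockwise.
Balancing moments: R × 6 = 3405, giving R = 568 N.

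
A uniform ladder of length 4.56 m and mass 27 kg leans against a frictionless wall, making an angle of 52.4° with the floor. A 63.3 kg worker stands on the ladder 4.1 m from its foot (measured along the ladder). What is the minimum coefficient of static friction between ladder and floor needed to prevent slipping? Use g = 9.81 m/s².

μ_min ≈ 0.601

Choose the foot of the ladder as the axis so the floor normal and friction both act there and drop out.
Ladder weight 27×9.81 = 264.9 N acts at 2.28 m along the ladder; its horizontal arm is 2.28·cos52.4° = 1.391 m → τ = 368.5 N·m clockwise.
Worker: 63.3×9.81 = 621 N at 4.1 m → arm 2.502 m → τ = 1554 N·m clockwise.
Wall normal N acts horizontally at the top; its moment arm is the height L sinθ = 4.56·sin52.4° = 3.613 m, counterclockwise.
Balancing moments: N × 3.613 = 1922, giving N = 532 N.
ΣFx = 0 ⇒ f = N_wall = 532 N. ΣFy = 0 ⇒ N_floor = 885.9 N.
μ_min = f / N_floor = 532 / 885.9 = 0.601.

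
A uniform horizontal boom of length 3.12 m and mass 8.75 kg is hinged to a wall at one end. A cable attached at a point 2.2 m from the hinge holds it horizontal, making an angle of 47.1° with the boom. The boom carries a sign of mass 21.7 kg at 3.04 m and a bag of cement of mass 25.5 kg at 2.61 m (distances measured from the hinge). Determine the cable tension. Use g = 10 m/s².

T ≈ 907 N

Taking torques about the hinge:
Beam weight: 8.75 × 10 = 87.5 N down at 1.56 m → arm 1.56 m, τ = 87.5 × 1.56 = 136.5 N·m clockwise.
Sign: 21.7 × 10 = 217 N down at 3.04 m → arm 3.04 m, τ = 217 × 3.04 = 659.7 N·m clockwise.
Bag of cement: 25.5 × 10 = 255 N down at 2.61 m → arm 2.61 m, τ = 255 × 2.61 = 665.5 N·m clockwise.
Total clockwise load moment = 1462 N·m.
The cable tension T acts at 2.2 m; only its component perpendicular to the boom, T sinθ, produces torque. sin 47.1° = 0.7325.
Στ = 0 ⇒ T × 2.2 × 0.7325 = 1462 ⇒ T = 1462 / 1.612 = 907 N.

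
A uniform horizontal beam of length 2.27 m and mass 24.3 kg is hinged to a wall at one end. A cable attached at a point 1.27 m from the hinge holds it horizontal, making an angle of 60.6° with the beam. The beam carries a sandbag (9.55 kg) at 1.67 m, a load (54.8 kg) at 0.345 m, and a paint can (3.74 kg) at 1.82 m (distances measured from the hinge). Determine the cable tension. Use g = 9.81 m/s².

T ≈ 614 N

Sum moments about the hinge (the unknown hinge reaction has zero arm there).
Beam weight: 24.3 × 9.81 = 238.4 N down at 1.135 m → arm 1.135 m, τ = 238.4 × 1.135 = 270.6 N·m clockwise.
Sandbag: 9.55 × 9.81 = 93.69 N down at 1.67 m → arm 1.67 m, τ = 93.69 × 1.67 = 156.5 N·m clockwise.
Load: 54.8 × 9.81 = 537.6 N down at 0.345 m → arm 0.345 m, τ = 537.6 × 0.345 = 185.5 N·m clockwise.
Paint can: 3.74 × 9.81 = 36.69 N down at 1.82 m → arm 1.82 m, τ = 36.69 × 1.82 = 66.78 N·m clockwise.
Total clockwise load moment = 679.4 N·m.
The cable tension T acts at 1.27 m; only its component perpendicular to the beam, T sinθ, produces torque. sin 60.6° = 0.8712.
For rotational equilibrium, T × 1.27 × 0.8712 = 679.4, so T = 679.4 / 1.106 = 614 N.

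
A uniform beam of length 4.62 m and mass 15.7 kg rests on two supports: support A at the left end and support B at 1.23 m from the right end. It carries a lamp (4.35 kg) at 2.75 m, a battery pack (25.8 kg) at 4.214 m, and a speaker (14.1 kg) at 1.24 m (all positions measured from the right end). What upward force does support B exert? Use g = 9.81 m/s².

R_B ≈ 297 N

Choose support A as the axis so its reaction then has zero moment arm.
Beam weight: 15.7 × 9.81 = 154 N down at 2.31 m → arm 2.31 m, τ = 154 × 2.31 = 355.7 N·m clockwise.
Lamp: 4.35 × 9.81 = 42.67 N down at 2.75 m → arm 1.87 m, τ = 42.67 × 1.87 = 79.79 N·m clockwise.
Battery pack: 25.8 × 9.81 = 253.1 N down at 4.214 m → arm 0.406 m, τ = 253.1 × 0.406 = 102.8 N·m clockwise.
Speaker: 14.1 × 9.81 = 138.3 N down at 1.24 m → arm 3.38 m, τ = 138.3 × 3.38 = 467.5 N·m clockwise.
Net load moment about support A = 1006 N·m clockwise.
Reaction R at support B is upward at 1.23 m, arm 3.39 m → moment R × 3.39 counterclockwise.
Setting net torque to zero: R × 3.39 = 1006 → R = 297 N.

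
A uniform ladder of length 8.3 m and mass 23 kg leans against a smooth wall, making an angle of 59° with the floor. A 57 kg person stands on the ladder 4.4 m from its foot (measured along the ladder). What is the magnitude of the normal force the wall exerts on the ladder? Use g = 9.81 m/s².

N_wall ≈ 246 N

Choose the foot of the ladder as the axis so the floor normal and friction both act there and drop out.
Ladder weight 23×9.81 = 225.6 N acts at 4.15 m along the ladder; its horizontal arm is 4.15·cos59° = 2.137 m → τ = 482.1 N·m clockwise.
Person: 57×9.81 = 559.2 N at 4.4 m → arm 2.266 m → τ = 1267 N·m clockwise.
Wall normal N acts horizontally at the top; its moment arm is the height L sinθ = 8.3·sin59° = 7.114 m, counterclockwise.
Balancing moments: N × 7.114 = 1749, giving N = 246 N.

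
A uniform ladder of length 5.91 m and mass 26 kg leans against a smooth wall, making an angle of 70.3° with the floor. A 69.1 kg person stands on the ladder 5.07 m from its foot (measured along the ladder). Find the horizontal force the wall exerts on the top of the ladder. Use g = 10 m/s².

Choose the foot of the ladder as the axis so the floor normal and friction both act there and drop out.
Ladder weight 26×10 = 260 N acts at 2.955 m along the ladder; its horizontal arm is 2.955·cos70.3° = 0.9961 m → τ = 259 N·m clockwise.
Person: 69.1×10 = 691 N at 5.07 m → arm 1.709 m → τ = 1181 N·m clockwise.
Wall normal N acts horizontally at the top; its moment arm is the height L sinθ = 5.91·sin70.3° = 5.564 m, counterclockwise.
For rotational equilibrium, N × 5.564 = 1440, so N = 259 N.

N_wall ≈ 259 N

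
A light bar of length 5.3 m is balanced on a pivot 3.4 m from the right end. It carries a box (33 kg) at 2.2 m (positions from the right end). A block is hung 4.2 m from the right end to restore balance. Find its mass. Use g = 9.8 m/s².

Take moments about the pivot (at 3.4 m from the right end).
Box: 33 × 9.8 = 323.4 N down at 2.2 m → arm 1.2 m, τ = 323.4 × 1.2 = 388.1 N·m clockwise.
Net moment of known loads = 388.1 N·m clockwise.
An unknown mass m at 4.2 m has arm 0.8 m; its moment is m·g·0.8 counterclockwise.
Setting net torque to zero: m × 9.8 × 0.8 = 388.1 → m = 388.1 / (9.8 × 0.8) = 49.5 kg.

m ≈ 49.5 kg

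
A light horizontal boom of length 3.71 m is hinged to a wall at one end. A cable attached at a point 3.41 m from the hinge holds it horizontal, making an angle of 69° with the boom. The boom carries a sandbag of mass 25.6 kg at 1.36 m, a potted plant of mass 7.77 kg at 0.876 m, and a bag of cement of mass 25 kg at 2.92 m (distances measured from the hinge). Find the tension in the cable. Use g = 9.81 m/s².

T ≈ 353 N

Take moments about the hinge.
Sandbag: 25.6 × 9.81 = 251.1 N down at 1.36 m → arm 1.36 m, τ = 251.1 × 1.36 = 341.5 N·m clockwise.
Potted plant: 7.77 × 9.81 = 76.22 N down at 0.876 m → arm 0.876 m, τ = 76.22 × 0.876 = 66.77 N·m clockwise.
Bag of cement: 25 × 9.81 = 245.2 N down at 2.92 m → arm 2.92 m, τ = 245.2 × 2.92 = 716 N·m clockwise.
Total clockwise load moment = 1124 N·m.
The cable tension T acts at 3.41 m; only its component perpendicular to the boom, T sinθ, produces torque. sin 69° = 0.9336.
Setting net torque to zero: T × 3.41 × 0.9336 = 1124 → T = 1124 / 3.184 = 353 N.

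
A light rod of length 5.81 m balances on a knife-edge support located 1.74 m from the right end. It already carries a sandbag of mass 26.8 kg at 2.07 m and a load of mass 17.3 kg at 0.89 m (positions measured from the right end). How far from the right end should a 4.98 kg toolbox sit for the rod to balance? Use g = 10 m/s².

x ≈ 2.92 m from the right end

About the knife-edge support (at 1.74 m from the right end):
Sandbag: 26.8 × 10 = 268 N down at 2.07 m → arm 0.33 m, τ = 268 × 0.33 = 88.44 N·m counterclockwise.
Load: 17.3 × 10 = 173 N down at 0.89 m → arm 0.85 m, τ = 173 × 0.85 = 147 N·m clockwise.
Net moment of existing loads = 58.56 N·m clockwise.
The toolbox weighs 4.98 × 10 = 49.8 N and must supply an equal counterclockwise moment, so its lever arm about the knife-edge support is 58.56 / 49.8 = 1.18 m.
That puts it at 1.74 + 1.18 = 2.92 m from the right end.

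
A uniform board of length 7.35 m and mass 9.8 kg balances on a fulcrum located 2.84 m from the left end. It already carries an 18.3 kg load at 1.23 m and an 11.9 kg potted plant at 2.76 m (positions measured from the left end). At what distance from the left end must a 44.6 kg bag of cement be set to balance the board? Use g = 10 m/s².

x ≈ 3.34 m from the left end

Choose the fulcrum (at 2.84 m from the left end) as the axis so the support reaction has zero arm there.
Beam weight: 9.8 × 10 = 98 N down at 3.675 m → arm 0.835 m, τ = 98 × 0.835 = 81.83 N·m clockwise.
Load: 18.3 × 10 = 183 N down at 1.23 m → arm 1.61 m, τ = 183 × 1.61 = 294.6 N·m counterclockwise.
Potted plant: 11.9 × 10 = 119 N down at 2.76 m → arm 0.08 m, τ = 119 × 0.08 = 9.52 N·m counterclockwise.
Net moment of existing loads = 222.3 N·m counterclockwise.
The bag of cement weighs 44.6 × 10 = 446 N and must supply an equal clockwise moment, so its lever arm about the fulcrum is 222.3 / 446 = 0.498 m.
That puts it at 2.84 + 0.498 = 3.34 m from the left end.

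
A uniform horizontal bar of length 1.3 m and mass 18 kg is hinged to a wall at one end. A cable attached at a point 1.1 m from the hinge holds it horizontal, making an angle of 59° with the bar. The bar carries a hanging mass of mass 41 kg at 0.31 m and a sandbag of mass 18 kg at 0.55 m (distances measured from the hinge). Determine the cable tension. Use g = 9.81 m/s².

T ≈ 357 N

Choose the hinge as the axis so the unknown hinge reaction has zero arm there.
Beam weight: 18 × 9.81 = 176.6 N down at 0.65 m → arm 0.65 m, τ = 176.6 × 0.65 = 114.8 N·m clockwise.
Hanging mass: 41 × 9.81 = 402.2 N down at 0.31 m → arm 0.31 m, τ = 402.2 × 0.31 = 124.7 N·m clockwise.
Sandbag: 18 × 9.81 = 176.6 N down at 0.55 m → arm 0.55 m, τ = 176.6 × 0.55 = 97.13 N·m clockwise.
Total clockwise load moment = 336.6 N·m.
The cable tension T acts at 1.1 m; only its component perpendicular to the bar, T sinθ, produces torque. sin 59° = 0.8572.
For rotational equilibrium, T × 1.1 × 0.8572 = 336.6, so T = 336.6 / 0.9429 = 357 N.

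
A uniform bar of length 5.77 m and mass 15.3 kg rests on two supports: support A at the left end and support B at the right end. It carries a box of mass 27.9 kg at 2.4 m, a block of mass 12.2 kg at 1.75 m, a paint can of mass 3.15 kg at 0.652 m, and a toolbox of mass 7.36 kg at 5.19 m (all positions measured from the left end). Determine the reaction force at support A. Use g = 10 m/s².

Sum moments about support B (its reaction then has zero moment arm).
Beam weight: 15.3 × 10 = 153 N down at 2.885 m → arm 2.885 m, τ = 153 × 2.885 = 441.4 N·m counterclockwise.
Box: 27.9 × 10 = 279 N down at 2.4 m → arm 3.37 m, τ = 279 × 3.37 = 940.2 N·m counterclockwise.
Block: 12.2 × 10 = 122 N down at 1.75 m → arm 4.02 m, τ = 122 × 4.02 = 490.4 N·m counterclockwise.
Paint can: 3.15 × 10 = 31.5 N down at 0.652 m → arm 5.118 m, τ = 31.5 × 5.118 = 161.2 N·m counterclockwise.
Toolbox: 7.36 × 10 = 73.6 N down at 5.19 m → arm 0.58 m, τ = 73.6 × 0.58 = 42.69 N·m counterclockwise.
Net load moment about support B = 2076 N·m counterclockwise.
Reaction R at support A is upward at 0 m, arm 5.77 m → moment R × 5.77 clockwise.
Setting net torque to zero: R × 5.77 = 2076 → R = 360 N.

R_A ≈ 360 N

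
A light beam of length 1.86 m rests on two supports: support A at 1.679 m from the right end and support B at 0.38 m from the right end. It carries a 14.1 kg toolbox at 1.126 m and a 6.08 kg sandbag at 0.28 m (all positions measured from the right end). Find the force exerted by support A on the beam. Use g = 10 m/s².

About support B:
Toolbox: 14.1 × 10 = 141 N down at 1.126 m → arm 0.746 m, τ = 141 × 0.746 = 105.2 N·m counterclockwise.
Sandbag: 6.08 × 10 = 60.8 N down at 0.28 m → arm 0.1 m, τ = 60.8 × 0.1 = 6.08 N·m clockwise.
Net load moment about support B = 99.12 N·m counterclockwise.
Reaction R at support A is upward at 1.679 m, arm 1.299 m → moment R × 1.299 clockwise.
Balancing moments: R × 1.299 = 99.12, giving R = 76.3 N.

R_A ≈ 76.3 N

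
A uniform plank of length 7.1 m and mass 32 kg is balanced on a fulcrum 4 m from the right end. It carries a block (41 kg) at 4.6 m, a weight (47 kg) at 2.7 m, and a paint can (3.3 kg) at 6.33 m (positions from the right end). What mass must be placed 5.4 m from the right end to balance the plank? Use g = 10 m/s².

About the fulcrum (at 4 m from the right end):
Beam weight: 32 × 10 = 320 N down at 3.55 m → arm 0.45 m, τ = 320 × 0.45 = 144 N·m clockwise.
Block: 41 × 10 = 410 N down at 4.6 m → arm 0.6 m, τ = 410 × 0.6 = 246 N·m counterclockwise.
Weight: 47 × 10 = 470 N down at 2.7 m → arm 1.3 m, τ = 470 × 1.3 = 611 N·m clockwise.
Paint can: 3.3 × 10 = 33 N down at 6.33 m → arm 2.33 m, τ = 33 × 2.33 = 76.89 N·m counterclockwise.
Net moment of known loads = 432.1 N·m clockwise.
An unknown mass m at 5.4 m has arm 1.4 m; its moment is m·g·1.4 counterclockwise.
Balancing moments: m × 10 × 1.4 = 432.1, giving m = 432.1 / (10 × 1.4) = 30.9 kg.

m ≈ 30.9 kg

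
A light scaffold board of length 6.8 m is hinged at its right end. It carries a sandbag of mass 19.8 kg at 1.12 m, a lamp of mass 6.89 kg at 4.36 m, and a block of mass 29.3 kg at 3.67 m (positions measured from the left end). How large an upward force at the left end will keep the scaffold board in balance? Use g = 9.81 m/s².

Taking torques about the right end:
Sandbag: 19.8 × 9.81 = 194.2 N down at 1.12 m → arm 5.68 m, τ = 194.2 × 5.68 = 1103 N·m counterclockwise.
Lamp: 6.89 × 9.81 = 67.59 N down at 4.36 m → arm 2.44 m, τ = 67.59 × 2.44 = 164.9 N·m counterclockwise.
Block: 29.3 × 9.81 = 287.4 N down at 3.67 m → arm 3.13 m, τ = 287.4 × 3.13 = 899.6 N·m counterclockwise.
Net moment of the loads = 2168 N·m counterclockwise.
The upward force F acts at the left end, arm 6.8 m, giving F × 6.8 clockwise.
Στ = 0 ⇒ F × 6.8 = 2168 ⇒ F = 2168 / 6.8 = 319 N.

F ≈ 319 N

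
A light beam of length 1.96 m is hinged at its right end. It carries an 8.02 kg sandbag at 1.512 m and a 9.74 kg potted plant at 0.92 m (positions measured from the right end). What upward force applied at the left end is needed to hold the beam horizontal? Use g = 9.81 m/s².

Sum moments about the right end (the unknown pivot reaction has zero arm there).
Sandbag: 8.02 × 9.81 = 78.68 N down at 1.512 m → arm 1.512 m, τ = 78.68 × 1.512 = 119 N·m counterclockwise.
Potted plant: 9.74 × 9.81 = 95.55 N down at 0.92 m → arm 0.92 m, τ = 95.55 × 0.92 = 87.91 N·m counterclockwise.
Net moment of the loads = 206.9 N·m counterclockwise.
The upward force F acts at the left end, arm 1.96 m, giving F × 1.96 clockwise.
Balancing moments: F × 1.96 = 206.9, giving F = 206.9 / 1.96 = 106 N.

F ≈ 106 N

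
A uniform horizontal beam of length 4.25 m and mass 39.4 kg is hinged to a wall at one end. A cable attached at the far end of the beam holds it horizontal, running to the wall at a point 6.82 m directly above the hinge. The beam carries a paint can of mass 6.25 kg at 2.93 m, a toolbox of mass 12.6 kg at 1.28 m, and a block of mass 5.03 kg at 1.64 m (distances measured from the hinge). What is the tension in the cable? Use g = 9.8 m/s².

T ≈ 343 N

Taking torques about the hinge:
Beam weight: 39.4 × 9.8 = 386.1 N down at 2.125 m → arm 2.125 m, τ = 386.1 × 2.125 = 820.5 N·m clockwise.
Paint can: 6.25 × 9.8 = 61.25 N down at 2.93 m → arm 2.93 m, τ = 61.25 × 2.93 = 179.5 N·m clockwise.
Toolbox: 12.6 × 9.8 = 123.5 N down at 1.28 m → arm 1.28 m, τ = 123.5 × 1.28 = 158.1 N·m clockwise.
Block: 5.03 × 9.8 = 49.29 N down at 1.64 m → arm 1.64 m, τ = 49.29 × 1.64 = 80.84 N·m clockwise.
Total clockwise load moment = 1239 N·m.
The cable tension T acts at 4.25 m; only its component perpendicular to the beam, T sinθ, produces torque. sinθ = h/√(h²+d²) = 6.82/√(6.82²+4.25²) = 0.8487.
For rotational equilibrium, T × 4.25 × 0.8487 = 1239, so T = 1239 / 3.607 = 343 N.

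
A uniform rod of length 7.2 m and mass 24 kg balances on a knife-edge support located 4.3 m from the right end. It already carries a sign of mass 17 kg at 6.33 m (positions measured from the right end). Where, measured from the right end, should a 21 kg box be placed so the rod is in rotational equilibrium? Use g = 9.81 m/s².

Sum moments about the knife-edge support (at 4.3 m from the right end) (the support reaction has zero arm there).
Beam weight: 24 × 9.81 = 235.4 N down at 3.6 m → arm 0.7 m, τ = 235.4 × 0.7 = 164.8 N·m clockwise.
Sign: 17 × 9.81 = 166.8 N down at 6.33 m → arm 2.03 m, τ = 166.8 × 2.03 = 338.6 N·m counterclockwise.
Net moment of existing loads = 173.8 N·m counterclockwise.
The box weighs 21 × 9.81 = 206 N and must supply an equal clockwise moment, so its lever arm about the knife-edge support is 173.8 / 206 = 0.844 m.
That puts it at 4.3 − 0.844 = 3.46 m from the right end.

x ≈ 3.46 m from the right end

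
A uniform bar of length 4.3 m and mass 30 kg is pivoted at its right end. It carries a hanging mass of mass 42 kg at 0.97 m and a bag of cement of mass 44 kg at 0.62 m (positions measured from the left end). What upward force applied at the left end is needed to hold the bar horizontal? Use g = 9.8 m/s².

Sum moments about the right end (the unknown pivot reaction has zero arm there).
Beam weight: 30 × 9.8 = 294 N down at 2.15 m → arm 2.15 m, τ = 294 × 2.15 = 632.1 N·m counterclockwise.
Hanging mass: 42 × 9.8 = 411.6 N down at 0.97 m → arm 3.33 m, τ = 411.6 × 3.33 = 1371 N·m counterclockwise.
Bag of cement: 44 × 9.8 = 431.2 N down at 0.62 m → arm 3.68 m, τ = 431.2 × 3.68 = 1587 N·m counterclockwise.
Net moment of the loads = 3590 N·m counterclockwise.
The upward force F acts at the left end, arm 4.3 m, giving F × 4.3 clockwise.
Setting net torque to zero: F × 4.3 = 3590 → F = 3590 / 4.3 = 835 N.

F ≈ 835 N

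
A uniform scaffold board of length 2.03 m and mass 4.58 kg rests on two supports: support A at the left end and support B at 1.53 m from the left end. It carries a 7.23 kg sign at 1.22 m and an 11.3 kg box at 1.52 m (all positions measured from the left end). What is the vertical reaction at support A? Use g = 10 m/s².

Taking torques about support B:
Beam weight: 4.58 × 10 = 45.8 N down at 1.015 m → arm 0.515 m, τ = 45.8 × 0.515 = 23.59 N·m counterclockwise.
Sign: 7.23 × 10 = 72.3 N down at 1.22 m → arm 0.31 m, τ = 72.3 × 0.31 = 22.41 N·m counterclockwise.
Box: 11.3 × 10 = 113 N down at 1.52 m → arm 0.01 m, τ = 113 × 0.01 = 1.13 N·m counterclockwise.
Net load moment about support B = 47.13 N·m counterclockwise.
Reaction R at support A is upward at 0 m, arm 1.53 m → moment R × 1.53 clockwise.
For rotational equilibrium, R × 1.53 = 47.13, so R = 30.8 N.

R_A ≈ 30.8 N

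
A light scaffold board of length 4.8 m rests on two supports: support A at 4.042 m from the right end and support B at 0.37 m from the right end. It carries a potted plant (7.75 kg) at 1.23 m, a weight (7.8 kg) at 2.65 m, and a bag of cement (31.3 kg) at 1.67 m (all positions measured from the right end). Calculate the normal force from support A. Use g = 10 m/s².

About support B:
Potted plant: 7.75 × 10 = 77.5 N down at 1.23 m → arm 0.86 m, τ = 77.5 × 0.86 = 66.65 N·m counterclockwise.
Weight: 7.8 × 10 = 78 N down at 2.65 m → arm 2.28 m, τ = 78 × 2.28 = 177.8 N·m counterclockwise.
Bag of cement: 31.3 × 10 = 313 N down at 1.67 m → arm 1.3 m, τ = 313 × 1.3 = 406.9 N·m counterclockwise.
Net load moment about support B = 651.4 N·m counterclockwise.
Reaction R at support A is upward at 4.042 m, arm 3.672 m → moment R × 3.672 clockwise.
For rotational equilibrium, R × 3.672 = 651.4, so R = 177 N.

R_A ≈ 177 N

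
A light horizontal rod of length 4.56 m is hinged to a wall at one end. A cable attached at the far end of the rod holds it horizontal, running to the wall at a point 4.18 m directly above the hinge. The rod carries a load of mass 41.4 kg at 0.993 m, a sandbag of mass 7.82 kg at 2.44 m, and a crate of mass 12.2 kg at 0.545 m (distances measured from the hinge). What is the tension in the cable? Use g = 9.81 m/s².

Sum moments about the hinge (the unknown hinge reaction has zero arm there).
Load: 41.4 × 9.81 = 406.1 N down at 0.993 m → arm 0.993 m, τ = 406.1 × 0.993 = 403.3 N·m clockwise.
Sandbag: 7.82 × 9.81 = 76.71 N down at 2.44 m → arm 2.44 m, τ = 76.71 × 2.44 = 187.2 N·m clockwise.
Crate: 12.2 × 9.81 = 119.7 N down at 0.545 m → arm 0.545 m, τ = 119.7 × 0.545 = 65.24 N·m clockwise.
Total clockwise load moment = 655.7 N·m.
The cable tension T acts at 4.56 m; only its component perpendicular to the rod, T sinθ, produces torque. sinθ = h/√(h²+d²) = 4.18/√(4.18²+4.56²) = 0.6757.
Balancing moments: T × 4.56 × 0.6757 = 655.7, giving T = 655.7 / 3.081 = 213 N.

T ≈ 213 N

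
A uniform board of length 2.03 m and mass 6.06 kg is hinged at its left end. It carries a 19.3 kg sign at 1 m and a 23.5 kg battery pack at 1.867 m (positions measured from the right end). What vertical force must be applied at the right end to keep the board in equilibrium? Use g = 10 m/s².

Take moments about the left end.
Beam weight: 6.06 × 10 = 60.6 N down at 1.015 m → arm 1.015 m, τ = 60.6 × 1.015 = 61.51 N·m clockwise.
Sign: 19.3 × 10 = 193 N down at 1 m → arm 1.03 m, τ = 193 × 1.03 = 198.8 N·m clockwise.
Battery pack: 23.5 × 10 = 235 N down at 1.867 m → arm 0.163 m, τ = 235 × 0.163 = 38.3 N·m clockwise.
Net moment of the loads = 298.6 N·m clockwise.
The upward force F acts at the right end, arm 2.03 m, giving F × 2.03 counterclockwise.
Στ = 0 ⇒ F × 2.03 = 298.6 ⇒ F = 298.6 / 2.03 = 147 N.

F ≈ 147 N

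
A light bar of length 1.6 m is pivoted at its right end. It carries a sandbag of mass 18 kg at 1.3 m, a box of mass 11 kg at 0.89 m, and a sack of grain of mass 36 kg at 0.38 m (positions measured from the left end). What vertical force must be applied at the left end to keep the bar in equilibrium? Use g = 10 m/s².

Take moments about the right end.
Sandbag: 18 × 10 = 180 N down at 1.3 m → arm 0.3 m, τ = 180 × 0.3 = 54 N·m counterclockwise.
Box: 11 × 10 = 110 N down at 0.89 m → arm 0.71 m, τ = 110 × 0.71 = 78.1 N·m counterclockwise.
Sack of grain: 36 × 10 = 360 N down at 0.38 m → arm 1.22 m, τ = 360 × 1.22 = 439.2 N·m counterclockwise.
Net moment of the loads = 571.3 N·m counterclockwise.
The upward force F acts at the left end, arm 1.6 m, giving F × 1.6 clockwise.
For rotational equilibrium, F × 1.6 = 571.3, so F = 571.3 / 1.6 = 357 N.

F ≈ 357 N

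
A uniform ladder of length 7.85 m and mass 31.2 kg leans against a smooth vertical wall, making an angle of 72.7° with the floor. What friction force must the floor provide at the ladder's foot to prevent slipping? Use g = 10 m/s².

Taking torques about the foot of the ladder:
Ladder weight 31.2×10 = 312 N acts at 3.925 m along the ladder; its horizontal arm is 3.925·cos72.7° = 1.167 m → τ = 364.1 N·m clockwise.
Wall normal N acts horizontally at the top; its moment arm is the height L sinθ = 7.85·sin72.7° = 7.495 m, counterclockwise.
For rotational equilibrium, N × 7.495 = 364.1, so N = 48.6 N.
ΣFx = 0: friction at the foot balances the wall's push, so f = N_wall = 48.6 N.

f ≈ 48.6 N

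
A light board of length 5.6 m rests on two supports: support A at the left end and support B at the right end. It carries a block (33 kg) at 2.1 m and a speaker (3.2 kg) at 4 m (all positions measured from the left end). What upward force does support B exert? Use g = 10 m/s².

R_B ≈ 147 N

Take moments about support A.
Block: 33 × 10 = 330 N down at 2.1 m → arm 2.1 m, τ = 330 × 2.1 = 693 N·m clockwise.
Speaker: 3.2 × 10 = 32 N down at 4 m → arm 4 m, τ = 32 × 4 = 128 N·m clockwise.
Net load moment about support A = 821 N·m clockwise.
Reaction R at support B is upward at 5.6 m, arm 5.6 m → moment R × 5.6 counterclockwise.
Στ = 0 ⇒ R × 5.6 = 821 ⇒ R = 147 N.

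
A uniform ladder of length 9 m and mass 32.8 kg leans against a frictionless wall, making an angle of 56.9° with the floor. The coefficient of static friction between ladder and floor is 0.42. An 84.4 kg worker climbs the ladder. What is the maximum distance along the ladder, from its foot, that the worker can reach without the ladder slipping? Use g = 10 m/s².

d ≈ 6.3 m

Taking torques about the foot of the ladder:
Ladder weight 32.8×10 = 328 N acts at 4.5 m along the ladder; its horizontal arm is 4.5·cos56.9° = 2.457 m → τ = 805.9 N·m clockwise.
Worker weight 84.4×10 = 844 N at distance d → arm d·cos56.9° → τ = 844·d·0.5461 clockwise.
Wall normal N at the top has arm L sinθ = 7.539 m counterclockwise, so Στ = 0 gives N·7.539 = 805.9 + 460.9·d.
ΣFy = 0 ⇒ N_floor = 1172 N, so the maximum friction is μ_s·N_floor = 0.42×1172 = 492.2 N. ΣFx = 0 ⇒ N_wall = f, so at the slipping point N = 492.2 N.
Substituting: 492.2×7.539 = 805.9 + 460.9·d ⇒ d = (3711 − 805.9) / 460.9 = 6.3 m.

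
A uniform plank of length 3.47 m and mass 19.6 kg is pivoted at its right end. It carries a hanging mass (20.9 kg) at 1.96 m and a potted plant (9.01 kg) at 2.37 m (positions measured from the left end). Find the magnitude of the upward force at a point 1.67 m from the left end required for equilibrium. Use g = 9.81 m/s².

Choose the right end as the axis so the unknown pivot reaction has zero arm there.
Beam weight: 19.6 × 9.81 = 192.3 N down at 1.735 m → arm 1.735 m, τ = 192.3 × 1.735 = 333.6 N·m counterclockwise.
Hanging mass: 20.9 × 9.81 = 205 N down at 1.96 m → arm 1.51 m, τ = 205 × 1.51 = 309.6 N·m counterclockwise.
Potted plant: 9.01 × 9.81 = 88.39 N down at 2.37 m → arm 1.1 m, τ = 88.39 × 1.1 = 97.23 N·m counterclockwise.
Net moment of the loads = 740.4 N·m counterclockwise.
The upward force F acts at a point 1.67 m from the left end, arm 1.8 m, giving F × 1.8 clockwise.
Στ = 0 ⇒ F × 1.8 = 740.4 ⇒ F = 740.4 / 1.8 = 411 N.

F ≈ 411 N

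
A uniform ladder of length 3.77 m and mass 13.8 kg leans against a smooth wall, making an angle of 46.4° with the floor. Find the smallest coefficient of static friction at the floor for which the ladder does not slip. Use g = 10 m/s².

Sum moments about the foot of the ladder (the floor normal and friction both act there and drop out).
Ladder weight 13.8×10 = 138 N acts at 1.885 m along the ladder; its horizontal arm is 1.885·cos46.4° = 1.3 m → τ = 179.4 N·m clockwise.
Wall normal N acts horizontally at the top; its moment arm is the height L sinθ = 3.77·sin46.4° = 2.73 m, counterclockwise.
Στ = 0 ⇒ N × 2.73 = 179.4 ⇒ N = 65.71 N.
ΣFx = 0 ⇒ f = N_wall = 65.71 N. ΣFy = 0 ⇒ N_floor = 138 N.
μ_min = f / N_floor = 65.71 / 138 = 0.476.

μ_min ≈ 0.476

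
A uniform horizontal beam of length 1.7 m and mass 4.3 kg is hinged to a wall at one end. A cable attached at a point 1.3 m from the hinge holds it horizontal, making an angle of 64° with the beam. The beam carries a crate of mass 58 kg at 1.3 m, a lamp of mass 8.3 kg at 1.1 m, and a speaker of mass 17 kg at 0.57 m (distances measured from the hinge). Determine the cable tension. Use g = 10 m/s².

T ≈ 838 N

Take moments about the hinge.
Beam weight: 4.3 × 10 = 43 N down at 0.85 m → arm 0.85 m, τ = 43 × 0.85 = 36.55 N·m clockwise.
Crate: 58 × 10 = 580 N down at 1.3 m → arm 1.3 m, τ = 580 × 1.3 = 754 N·m clockwise.
Lamp: 8.3 × 10 = 83 N down at 1.1 m → arm 1.1 m, τ = 83 × 1.1 = 91.3 N·m clockwise.
Speaker: 17 × 10 = 170 N down at 0.57 m → arm 0.57 m, τ = 170 × 0.57 = 96.9 N·m clockwise.
Total clockwise load moment = 978.7 N·m.
The cable tension T acts at 1.3 m; only its component perpendicular to the beam, T sinθ, produces torque. sin 64° = 0.8988.
Στ = 0 ⇒ T × 1.3 × 0.8988 = 978.7 ⇒ T = 978.7 / 1.168 = 838 N.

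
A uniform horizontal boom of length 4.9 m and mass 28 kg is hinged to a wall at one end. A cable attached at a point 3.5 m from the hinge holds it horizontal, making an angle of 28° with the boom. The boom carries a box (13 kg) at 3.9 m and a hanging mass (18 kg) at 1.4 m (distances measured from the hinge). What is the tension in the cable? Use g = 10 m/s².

Take moments about the hinge.
Beam weight: 28 × 10 = 280 N down at 2.45 m → arm 2.45 m, τ = 280 × 2.45 = 686 N·m clockwise.
Box: 13 × 10 = 130 N down at 3.9 m → arm 3.9 m, τ = 130 × 3.9 = 507 N·m clockwise.
Hanging mass: 18 × 10 = 180 N down at 1.4 m → arm 1.4 m, τ = 180 × 1.4 = 252 N·m clockwise.
Total clockwise load moment = 1445 N·m.
The cable tension T acts at 3.5 m; only its component perpendicular to the boom, T sinθ, produces torque. sin 28° = 0.4695.
For rotational equilibrium, T × 3.5 × 0.4695 = 1445, so T = 1445 / 1.643 = 879 N.

T ≈ 879 N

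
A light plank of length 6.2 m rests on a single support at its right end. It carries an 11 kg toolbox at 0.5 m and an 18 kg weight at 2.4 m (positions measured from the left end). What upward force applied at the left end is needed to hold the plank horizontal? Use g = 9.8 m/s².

Taking torques about the right end:
Toolbox: 11 × 9.8 = 107.8 N down at 0.5 m → arm 5.7 m, τ = 107.8 × 5.7 = 614.5 N·m counterclockwise.
Weight: 18 × 9.8 = 176.4 N down at 2.4 m → arm 3.8 m, τ = 176.4 × 3.8 = 670.3 N·m counterclockwise.
Net moment of the loads = 1285 N·m counterclockwise.
The upward force F acts at the left end, arm 6.2 m, giving F × 6.2 clockwise.
Στ = 0 ⇒ F × 6.2 = 1285 ⇒ F = 1285 / 6.2 = 207 N.

F ≈ 207 N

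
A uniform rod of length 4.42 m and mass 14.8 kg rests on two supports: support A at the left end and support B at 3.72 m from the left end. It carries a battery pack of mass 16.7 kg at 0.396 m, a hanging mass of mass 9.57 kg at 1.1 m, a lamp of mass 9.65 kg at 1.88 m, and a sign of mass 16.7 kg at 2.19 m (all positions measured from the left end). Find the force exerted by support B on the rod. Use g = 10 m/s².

R_B ≈ 281 N

Taking torques about support A:
Beam weight: 14.8 × 10 = 148 N down at 2.21 m → arm 2.21 m, τ = 148 × 2.21 = 327.1 N·m clockwise.
Battery pack: 16.7 × 10 = 167 N down at 0.396 m → arm 0.396 m, τ = 167 × 0.396 = 66.13 N·m clockwise.
Hanging mass: 9.57 × 10 = 95.7 N down at 1.1 m → arm 1.1 m, τ = 95.7 × 1.1 = 105.3 N·m clockwise.
Lamp: 9.65 × 10 = 96.5 N down at 1.88 m → arm 1.88 m, τ = 96.5 × 1.88 = 181.4 N·m clockwise.
Sign: 16.7 × 10 = 167 N down at 2.19 m → arm 2.19 m, τ = 167 × 2.19 = 365.7 N·m clockwise.
Net load moment about support A = 1046 N·m clockwise.
Reaction R at support B is upward at 3.72 m, arm 3.72 m → moment R × 3.72 counterclockwise.
Στ = 0 ⇒ R × 3.72 = 1046 ⇒ R = 281 N.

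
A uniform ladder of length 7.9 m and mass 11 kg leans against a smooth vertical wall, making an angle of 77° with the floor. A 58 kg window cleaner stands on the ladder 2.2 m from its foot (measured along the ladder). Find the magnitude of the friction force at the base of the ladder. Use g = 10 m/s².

f ≈ 50 N

Take moments about the foot of the ladder.
Ladder weight 11×10 = 110 N acts at 3.95 m along the ladder; its horizontal arm is 3.95·cos77° = 0.8886 m → τ = 97.75 N·m clockwise.
Window cleaner: 58×10 = 580 N at 2.2 m → arm 0.4949 m → τ = 287 N·m clockwise.
Wall normal N acts horizontally at the top; its moment arm is the height L sinθ = 7.9·sin77° = 7.698 m, counterclockwise.
For rotational equilibrium, N × 7.698 = 384.8, so N = 50 N.
ΣFx = 0: friction at the foot balances the wall's push, so f = N_wall = 50 N.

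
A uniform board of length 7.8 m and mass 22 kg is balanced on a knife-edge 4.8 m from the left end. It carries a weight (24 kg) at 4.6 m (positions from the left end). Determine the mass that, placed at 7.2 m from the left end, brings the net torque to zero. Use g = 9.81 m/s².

Taking torques about the knife-edge (at 4.8 m from the left end):
Beam weight: 22 × 9.81 = 215.8 N down at 3.9 m → arm 0.9 m, τ = 215.8 × 0.9 = 194.2 N·m counterclockwise.
Weight: 24 × 9.81 = 235.4 N down at 4.6 m → arm 0.2 m, τ = 235.4 × 0.2 = 47.08 N·m counterclockwise.
Net moment of known loads = 241.3 N·m counterclockwise.
An unknown mass m at 7.2 m has arm 2.4 m; its moment is m·g·2.4 clockwise.
Στ = 0 ⇒ m × 9.81 × 2.4 = 241.3 ⇒ m = 241.3 / (9.81 × 2.4) = 10.2 kg.

m ≈ 10.2 kg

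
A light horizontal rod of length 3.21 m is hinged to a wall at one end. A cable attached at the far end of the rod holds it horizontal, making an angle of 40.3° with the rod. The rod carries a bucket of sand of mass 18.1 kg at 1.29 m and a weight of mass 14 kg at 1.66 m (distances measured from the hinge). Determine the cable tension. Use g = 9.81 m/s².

T ≈ 220 N

Sum moments about the hinge (the unknown hinge reaction has zero arm there).
Bucket of sand: 18.1 × 9.81 = 177.6 N down at 1.29 m → arm 1.29 m, τ = 177.6 × 1.29 = 229.1 N·m clockwise.
Weight: 14 × 9.81 = 137.3 N down at 1.66 m → arm 1.66 m, τ = 137.3 × 1.66 = 227.9 N·m clockwise.
Total clockwise load moment = 457 N·m.
The cable tension T acts at 3.21 m; only its component perpendicular to the rod, T sinθ, produces torque. sin 40.3° = 0.6468.
Στ = 0 ⇒ T × 3.21 × 0.6468 = 457 ⇒ T = 457 / 2.076 = 220 N.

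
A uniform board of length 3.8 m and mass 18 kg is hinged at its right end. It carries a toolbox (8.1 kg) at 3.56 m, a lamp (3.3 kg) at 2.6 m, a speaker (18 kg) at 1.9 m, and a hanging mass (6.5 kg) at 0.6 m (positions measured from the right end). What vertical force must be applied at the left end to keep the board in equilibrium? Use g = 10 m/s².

F ≈ 289 N

Sum moments about the right end (the unknown pivot reaction has zero arm there).
Beam weight: 18 × 10 = 180 N down at 1.9 m → arm 1.9 m, τ = 180 × 1.9 = 342 N·m counterclockwise.
Toolbox: 8.1 × 10 = 81 N down at 3.56 m → arm 3.56 m, τ = 81 × 3.56 = 288.4 N·m counterclockwise.
Lamp: 3.3 × 10 = 33 N down at 2.6 m → arm 2.6 m, τ = 33 × 2.6 = 85.8 N·m counterclockwise.
Speaker: 18 × 10 = 180 N down at 1.9 m → arm 1.9 m, τ = 180 × 1.9 = 342 N·m counterclockwise.
Hanging mass: 6.5 × 10 = 65 N down at 0.6 m → arm 0.6 m, τ = 65 × 0.6 = 39 N·m counterclockwise.
Net moment of the loads = 1097 N·m counterclockwise.
The upward force F acts at the left end, arm 3.8 m, giving F × 3.8 clockwise.
Στ = 0 ⇒ F × 3.8 = 1097 ⇒ F = 1097 / 3.8 = 289 N.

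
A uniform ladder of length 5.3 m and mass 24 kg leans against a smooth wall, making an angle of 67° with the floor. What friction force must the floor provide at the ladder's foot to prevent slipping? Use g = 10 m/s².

f ≈ 50.9 N

About the foot of the ladder:
Ladder weight 24×10 = 240 N acts at 2.65 m along the ladder; its horizontal arm is 2.65·cos67° = 1.035 m → τ = 248.4 N·m clockwise.
Wall normal N acts horizontally at the top; its moment arm is the height L sinθ = 5.3·sin67° = 4.879 m, counterclockwise.
For rotational equilibrium, N × 4.879 = 248.4, so N = 50.9 N.
ΣFx = 0: friction at the foot balances the wall's push, so f = N_wall = 50.9 N.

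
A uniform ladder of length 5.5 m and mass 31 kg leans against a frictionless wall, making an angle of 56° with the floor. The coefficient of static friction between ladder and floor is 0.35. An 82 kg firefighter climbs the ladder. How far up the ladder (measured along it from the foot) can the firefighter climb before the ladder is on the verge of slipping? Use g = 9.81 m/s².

About the foot of the ladder:
Ladder weight 31×9.81 = 304.1 N acts at 2.75 m along the ladder; its horizontal arm is 2.75·cos56° = 1.538 m → τ = 467.7 N·m clockwise.
Firefighter weight 82×9.81 = 804.4 N at distance d → arm d·cos56° → τ = 804.4·d·0.5592 clockwise.
Wall normal N at the top has arm L sinθ = 4.56 m counterclockwise, so Στ = 0 gives N·4.56 = 467.7 + 449.8·d.
ΣFy = 0 ⇒ N_floor = 1108 N, so the maximum friction is μ_s·N_floor = 0.35×1108 = 387.8 N. ΣFx = 0 ⇒ N_wall = f, so at the slipping point N = 387.8 N.
Substituting: 387.8×4.56 = 467.7 + 449.8·d ⇒ d = (1768 − 467.7) / 449.8 = 2.89 m.

d ≈ 2.89 m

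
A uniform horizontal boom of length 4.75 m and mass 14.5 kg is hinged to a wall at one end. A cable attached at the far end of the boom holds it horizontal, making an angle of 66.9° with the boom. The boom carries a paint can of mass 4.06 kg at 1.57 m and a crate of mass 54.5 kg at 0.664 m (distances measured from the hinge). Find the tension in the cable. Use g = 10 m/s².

T ≈ 176 N

Taking torques about the hinge:
Beam weight: 14.5 × 10 = 145 N down at 2.375 m → arm 2.375 m, τ = 145 × 2.375 = 344.4 N·m clockwise.
Paint can: 4.06 × 10 = 40.6 N down at 1.57 m → arm 1.57 m, τ = 40.6 × 1.57 = 63.74 N·m clockwise.
Crate: 54.5 × 10 = 545 N down at 0.664 m → arm 0.664 m, τ = 545 × 0.664 = 361.9 N·m clockwise.
Total clockwise load moment = 770 N·m.
The cable tension T acts at 4.75 m; only its component perpendicular to the boom, T sinθ, produces torque. sin 66.9° = 0.9198.
Balancing moments: T × 4.75 × 0.9198 = 770, giving T = 770 / 4.369 = 176 N.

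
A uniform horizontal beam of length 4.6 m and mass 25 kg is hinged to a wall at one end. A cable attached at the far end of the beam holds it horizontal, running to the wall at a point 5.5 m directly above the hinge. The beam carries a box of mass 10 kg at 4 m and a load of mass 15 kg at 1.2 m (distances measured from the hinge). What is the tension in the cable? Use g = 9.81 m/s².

T ≈ 321 N

About the hinge:
Beam weight: 25 × 9.81 = 245.2 N down at 2.3 m → arm 2.3 m, τ = 245.2 × 2.3 = 564 N·m clockwise.
Box: 10 × 9.81 = 98.1 N down at 4 m → arm 4 m, τ = 98.1 × 4 = 392.4 N·m clockwise.
Load: 15 × 9.81 = 147.2 N down at 1.2 m → arm 1.2 m, τ = 147.2 × 1.2 = 176.6 N·m clockwise.
Total clockwise load moment = 1133 N·m.
The cable tension T acts at 4.6 m; only its component perpendicular to the beam, T sinθ, produces torque. sinθ = h/√(h²+d²) = 5.5/√(5.5²+4.6²) = 0.7671.
Balancing moments: T × 4.6 × 0.7671 = 1133, giving T = 1133 / 3.529 = 321 N.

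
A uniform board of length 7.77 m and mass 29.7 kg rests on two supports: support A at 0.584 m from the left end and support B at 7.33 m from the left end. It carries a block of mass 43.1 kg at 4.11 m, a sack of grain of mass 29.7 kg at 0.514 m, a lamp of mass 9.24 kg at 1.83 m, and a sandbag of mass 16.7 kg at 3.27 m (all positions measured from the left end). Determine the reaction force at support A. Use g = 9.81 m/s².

R_A ≈ 817 N

Taking torques about support B:
Beam weight: 29.7 × 9.81 = 291.4 N down at 3.885 m → arm 3.445 m, τ = 291.4 × 3.445 = 1004 N·m counterclockwise.
Block: 43.1 × 9.81 = 422.8 N down at 4.11 m → arm 3.22 m, τ = 422.8 × 3.22 = 1361 N·m counterclockwise.
Sack of grain: 29.7 × 9.81 = 291.4 N down at 0.514 m → arm 6.816 m, τ = 291.4 × 6.816 = 1986 N·m counterclockwise.
Lamp: 9.24 × 9.81 = 90.64 N down at 1.83 m → arm 5.5 m, τ = 90.64 × 5.5 = 498.5 N·m counterclockwise.
Sandbag: 16.7 × 9.81 = 163.8 N down at 3.27 m → arm 4.06 m, τ = 163.8 × 4.06 = 665 N·m counterclockwise.
Net load moment about support B = 5514 N·m counterclockwise.
Reaction R at support A is upward at 0.584 m, arm 6.746 m → moment R × 6.746 clockwise.
Setting net torque to zero: R × 6.746 = 5514 → R = 817 N.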